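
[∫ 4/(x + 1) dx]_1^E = -4*log(2) + 4*log(1 + E)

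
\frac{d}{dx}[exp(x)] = exp(x)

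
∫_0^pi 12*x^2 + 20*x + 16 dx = -6 + (2 + 4*pi)*(2 + (1 + pi)^2)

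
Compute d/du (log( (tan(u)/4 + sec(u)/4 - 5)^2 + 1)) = 2*(-sin(u)/cos(u) + 20 - 1/cos(u))/(415*sin(u) + 40*cos(u) - 417)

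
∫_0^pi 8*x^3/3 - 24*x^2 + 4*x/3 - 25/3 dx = (-4 + pi/3)*(-1 + 2*pi + 2*pi^3) - 4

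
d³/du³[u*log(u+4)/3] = (-u - 12)/(3*u^3 + 36*u^2 + 144*u + 192)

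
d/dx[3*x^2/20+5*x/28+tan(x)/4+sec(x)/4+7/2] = 3*x/10 + tan(x)^2/4 + tan(x)*sec(x)/4 + 3/7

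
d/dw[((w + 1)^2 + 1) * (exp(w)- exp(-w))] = (w^2*exp(2*w) + w^2 + 4*w*exp(2*w) + 4*exp(2*w))*exp(-w)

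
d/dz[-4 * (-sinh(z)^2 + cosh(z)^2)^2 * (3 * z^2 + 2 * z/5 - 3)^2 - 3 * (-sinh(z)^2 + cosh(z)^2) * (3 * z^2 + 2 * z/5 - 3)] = -144*z^3 - 144*z^2/5 + 3118*z/25 + 42/5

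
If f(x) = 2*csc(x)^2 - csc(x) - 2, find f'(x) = (1 - 4/sin(x))*cos(x)/sin(x)^2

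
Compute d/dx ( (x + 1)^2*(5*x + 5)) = 15*x^2 + 30*x + 15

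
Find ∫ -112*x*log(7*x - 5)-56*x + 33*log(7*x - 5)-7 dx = (-56*x^2 + 33*x + 5)*log(7*x - 5) + C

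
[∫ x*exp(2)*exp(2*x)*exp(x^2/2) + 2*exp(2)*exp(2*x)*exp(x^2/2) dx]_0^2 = -exp(2) + exp(8)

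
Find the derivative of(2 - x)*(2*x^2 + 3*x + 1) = -6*x^2 + 2*x + 5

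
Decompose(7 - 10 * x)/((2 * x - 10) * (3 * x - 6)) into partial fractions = 13/(18*(x - 2)) - 43/(18*(x - 5))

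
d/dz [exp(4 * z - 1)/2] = 2*exp(4*z - 1)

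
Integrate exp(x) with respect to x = exp(x) + C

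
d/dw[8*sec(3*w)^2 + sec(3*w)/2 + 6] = 3*(1/2 + 16/cos(3*w))*sin(3*w)/cos(3*w)^2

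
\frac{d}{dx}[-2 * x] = -2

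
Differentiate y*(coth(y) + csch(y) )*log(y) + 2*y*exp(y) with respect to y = 2*y*exp(y) - y*log(y)*cosh(y)/sinh(y)^2 - y*log(y)/sinh(y)^2 + 2*exp(y) + log(y)/tanh(y) + log(y)/sinh(y) + 1/tanh(y) + 1/sinh(y)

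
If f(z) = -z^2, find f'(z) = -2*z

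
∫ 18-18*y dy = -9*y^2 + 18*y + C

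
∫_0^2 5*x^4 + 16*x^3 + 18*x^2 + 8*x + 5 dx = 170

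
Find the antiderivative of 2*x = x^2 + C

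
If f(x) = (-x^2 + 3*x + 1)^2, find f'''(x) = 24*x - 36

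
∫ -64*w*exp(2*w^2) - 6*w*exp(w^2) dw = (-16*exp(w^2) - 3)*exp(w^2) + C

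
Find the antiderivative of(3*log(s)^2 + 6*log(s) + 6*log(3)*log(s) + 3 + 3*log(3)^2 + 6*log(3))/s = (log(3*s) + 1)^3 + C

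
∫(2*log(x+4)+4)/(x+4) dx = (log(x + 4) + 2)^2 + C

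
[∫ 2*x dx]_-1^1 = 0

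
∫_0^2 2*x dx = 4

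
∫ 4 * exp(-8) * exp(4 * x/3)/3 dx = exp(4*x/3 - 8) + C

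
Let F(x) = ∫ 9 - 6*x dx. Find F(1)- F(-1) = 18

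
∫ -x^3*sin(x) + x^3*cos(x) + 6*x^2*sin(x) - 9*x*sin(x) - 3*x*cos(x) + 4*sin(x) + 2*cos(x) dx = sqrt(2)*(x - 1)^3*sin(x + pi/4) + C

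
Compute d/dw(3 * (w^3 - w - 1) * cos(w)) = -3*w^3*sin(w) + 9*w^2*cos(w) + 3*w*sin(w) + 3*sin(w) - 3*cos(w)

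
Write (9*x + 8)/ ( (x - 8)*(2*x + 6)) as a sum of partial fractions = 19/(22*(x + 3)) + 40/(11*(x - 8))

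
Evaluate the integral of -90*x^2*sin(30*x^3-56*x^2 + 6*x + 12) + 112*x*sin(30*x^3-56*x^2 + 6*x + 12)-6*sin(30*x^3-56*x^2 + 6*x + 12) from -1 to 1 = cos(8) - cos(80)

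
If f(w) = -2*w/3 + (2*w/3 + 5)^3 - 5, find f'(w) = 8*w^2/9 + 40*w/3 + 148/3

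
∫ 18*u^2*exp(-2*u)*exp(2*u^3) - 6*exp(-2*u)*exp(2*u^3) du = 3*exp(2*u*(u^2 - 1)) + C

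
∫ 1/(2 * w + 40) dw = log(w/4 + 5)/2 + C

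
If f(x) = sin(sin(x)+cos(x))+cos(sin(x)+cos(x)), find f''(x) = 2*sqrt(2)*sin(x)*sin(sqrt(2)*sin(x + pi/4) + pi/4)*cos(x) - 2*sin(x + pi/4)*cos(sqrt(2)*sin(x + pi/4) + pi/4) - sqrt(2)*sin(sqrt(2)*sin(x + pi/4) + pi/4)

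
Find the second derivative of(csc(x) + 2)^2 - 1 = 2*(-2 - 2/sin(x) + 4/sin(x)^2 + 3/sin(x)^3)/sin(x)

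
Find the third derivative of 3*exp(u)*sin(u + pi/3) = -6*sqrt(2)*exp(u)*sin(u + pi/12)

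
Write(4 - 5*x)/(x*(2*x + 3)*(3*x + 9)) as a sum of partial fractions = -46/(27*(2*x + 3)) + 19/(27*(x + 3)) + 4/(27*x)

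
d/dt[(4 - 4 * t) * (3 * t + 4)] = -24*t - 4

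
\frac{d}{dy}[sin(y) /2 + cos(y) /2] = -sin(y)/2 + cos(y)/2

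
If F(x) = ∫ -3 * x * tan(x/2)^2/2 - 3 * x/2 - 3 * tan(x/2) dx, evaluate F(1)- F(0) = -3*tan(1/2)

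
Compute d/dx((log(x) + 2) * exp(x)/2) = (x*exp(x)*log(x) + 2*x*exp(x) + exp(x))/(2*x)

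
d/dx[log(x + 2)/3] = 1/(3*x + 6)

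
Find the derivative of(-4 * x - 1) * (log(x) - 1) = (-4*x*log(x) - 1)/x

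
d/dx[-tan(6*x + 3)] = -6*tan(6*x + 3)^2 - 6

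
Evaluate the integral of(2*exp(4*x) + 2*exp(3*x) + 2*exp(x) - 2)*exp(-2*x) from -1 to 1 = -(-E + exp(-1) + 1)^2 + (-exp(-1) + 1 + E)^2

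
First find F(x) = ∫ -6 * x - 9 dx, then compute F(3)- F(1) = -42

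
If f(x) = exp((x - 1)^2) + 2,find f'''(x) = 8*x^3*exp(x^2 - 2*x + 1) - 24*x^2*exp(x^2 - 2*x + 1) + 36*x*exp(x^2 - 2*x + 1) - 20*exp(x^2 - 2*x + 1)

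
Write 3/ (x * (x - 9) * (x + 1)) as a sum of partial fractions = 3/(10*(x + 1)) + 1/(30*(x - 9)) - 1/(3*x)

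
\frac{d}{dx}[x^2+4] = 2*x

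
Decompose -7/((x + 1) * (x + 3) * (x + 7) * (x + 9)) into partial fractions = 7/(96*(x + 9)) - 7/(48*(x + 7)) + 7/(48*(x + 3)) - 7/(96*(x + 1))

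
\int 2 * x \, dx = x^2 + C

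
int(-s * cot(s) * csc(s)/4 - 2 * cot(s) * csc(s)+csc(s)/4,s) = (s/4 + 2)*csc(s) + C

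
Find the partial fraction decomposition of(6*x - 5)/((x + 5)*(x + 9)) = 59/(4*(x + 9)) - 35/(4*(x + 5))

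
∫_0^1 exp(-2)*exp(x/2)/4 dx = -exp(-2)/2 + exp(-3/2)/2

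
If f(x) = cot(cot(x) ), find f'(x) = 1/(sin(x)^2*sin(1/tan(x))^2)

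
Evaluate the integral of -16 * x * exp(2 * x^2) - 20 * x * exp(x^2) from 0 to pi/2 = -4*exp(pi^2/2) - 10*exp(pi^2/4) + 14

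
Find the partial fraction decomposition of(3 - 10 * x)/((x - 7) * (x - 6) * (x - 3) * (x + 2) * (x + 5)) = 53/(3168*(x + 5)) - 23/(1080*(x + 2)) - 9/(160*(x - 3)) + 19/(88*(x - 6)) - 67/(432*(x - 7))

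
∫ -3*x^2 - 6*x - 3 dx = -x^3 - 3*x^2 - 3*x + C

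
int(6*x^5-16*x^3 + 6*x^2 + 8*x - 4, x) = x^6 - 4*x^4 + 2*x^3 + 4*x^2 - 4*x + C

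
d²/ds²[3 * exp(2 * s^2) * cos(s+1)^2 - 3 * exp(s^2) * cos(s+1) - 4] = 48*s^2*exp(2*s^2)*cos(s + 1)^2 - 12*s^2*exp(s^2)*cos(s + 1) - 24*s*exp(2*s^2)*sin(2*s + 2) + 12*s*exp(s^2)*sin(s + 1) + 6*exp(2*s^2)*sin(s + 1)^2 + 6*exp(2*s^2)*cos(s + 1)^2 - 3*exp(s^2)*cos(s + 1)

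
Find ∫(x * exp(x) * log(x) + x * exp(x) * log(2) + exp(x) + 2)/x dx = (exp(x) + 2)*log(2*x) + C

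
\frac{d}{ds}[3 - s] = -1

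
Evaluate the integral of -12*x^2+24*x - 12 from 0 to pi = (-1 + pi)^2*(4 - 4*pi) - 4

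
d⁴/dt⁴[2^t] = 2^t*log(2)^4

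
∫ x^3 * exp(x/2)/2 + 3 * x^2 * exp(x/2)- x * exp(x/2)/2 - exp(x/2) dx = x*(x^2 - 1)*exp(x/2) + C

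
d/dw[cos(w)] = -sin(w)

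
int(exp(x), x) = exp(x) + C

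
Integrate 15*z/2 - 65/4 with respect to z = 15*z^2/4 - 65*z/4 + C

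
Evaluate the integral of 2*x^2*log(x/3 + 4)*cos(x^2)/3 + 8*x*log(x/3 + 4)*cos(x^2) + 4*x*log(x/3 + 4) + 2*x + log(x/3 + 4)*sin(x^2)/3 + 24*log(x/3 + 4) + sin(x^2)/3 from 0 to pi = (pi/3 + 4)*(sin(pi^2) + 6*pi)*log(pi/3 + 4)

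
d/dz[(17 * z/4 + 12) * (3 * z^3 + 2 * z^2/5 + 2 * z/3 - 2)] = 51*z^3 + 1131*z^2/10 + 229*z/15 - 1/2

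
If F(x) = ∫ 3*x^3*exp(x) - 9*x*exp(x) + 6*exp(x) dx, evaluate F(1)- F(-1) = 24*exp(-1)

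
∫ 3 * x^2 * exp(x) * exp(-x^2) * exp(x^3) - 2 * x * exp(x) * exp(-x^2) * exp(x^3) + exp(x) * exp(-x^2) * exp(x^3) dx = exp(x*(x^2 - x + 1)) + C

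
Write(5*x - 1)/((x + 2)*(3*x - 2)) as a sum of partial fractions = 7/(8*(3*x - 2)) + 11/(8*(x + 2))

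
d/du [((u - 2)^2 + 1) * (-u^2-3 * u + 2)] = -4*u^3 + 3*u^2 + 18*u - 23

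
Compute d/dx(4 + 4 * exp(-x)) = -4*exp(-x)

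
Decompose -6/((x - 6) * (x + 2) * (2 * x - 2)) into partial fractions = -1/(8*(x + 2)) + 1/(5*(x - 1)) - 3/(40*(x - 6))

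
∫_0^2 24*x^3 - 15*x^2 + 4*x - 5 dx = 54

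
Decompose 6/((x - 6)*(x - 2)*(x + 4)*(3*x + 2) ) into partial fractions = 81/(800*(3*x + 2)) - 1/(100*(x + 4)) - 1/(32*(x - 2)) + 3/(400*(x - 6))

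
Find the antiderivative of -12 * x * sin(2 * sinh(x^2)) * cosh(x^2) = 3*cos(2*sinh(x^2)) + C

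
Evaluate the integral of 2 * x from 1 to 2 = 3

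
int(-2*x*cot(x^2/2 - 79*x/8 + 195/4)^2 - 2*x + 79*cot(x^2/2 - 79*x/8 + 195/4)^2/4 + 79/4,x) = 2*cot(x^2/2 - 79*x/8 + 195/4) + C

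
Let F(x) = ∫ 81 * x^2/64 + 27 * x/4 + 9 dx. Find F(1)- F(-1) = 603/32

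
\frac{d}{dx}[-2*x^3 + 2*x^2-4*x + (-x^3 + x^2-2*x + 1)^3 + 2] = -9*x^8 + 24*x^7 - 63*x^6 + 96*x^5 - 120*x^4 + 108*x^3 - 75*x^2 + 34*x - 10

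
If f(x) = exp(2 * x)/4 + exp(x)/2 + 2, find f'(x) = exp(2*x)/2 + exp(x)/2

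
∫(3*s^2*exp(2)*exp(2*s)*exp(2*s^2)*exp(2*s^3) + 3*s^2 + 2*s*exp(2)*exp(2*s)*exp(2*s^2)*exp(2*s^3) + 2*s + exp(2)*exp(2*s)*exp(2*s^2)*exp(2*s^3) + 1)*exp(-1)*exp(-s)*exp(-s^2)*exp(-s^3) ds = 2*sinh(s^3 + s^2 + s + 1) + C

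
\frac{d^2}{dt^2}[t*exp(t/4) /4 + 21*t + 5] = t*exp(t/4)/64 + exp(t/4)/8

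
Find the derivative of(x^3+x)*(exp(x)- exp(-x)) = (x^3*exp(2*x) + x^3 + 3*x^2*exp(2*x) - 3*x^2 + x*exp(2*x) + x + exp(2*x) - 1)*exp(-x)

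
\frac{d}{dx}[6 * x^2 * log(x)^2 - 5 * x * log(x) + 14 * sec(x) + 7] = 12*x*log(x)^2 + 12*x*log(x) - 5*log(x) + 14*tan(x)*sec(x) - 5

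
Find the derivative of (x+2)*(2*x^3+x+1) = 8*x^3 + 12*x^2 + 2*x + 3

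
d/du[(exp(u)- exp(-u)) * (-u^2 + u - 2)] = (-u^2*exp(2*u) - u^2 - u*exp(2*u) + 3*u - exp(2*u) - 3)*exp(-u)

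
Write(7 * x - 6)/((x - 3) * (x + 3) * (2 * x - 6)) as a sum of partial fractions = -3/(8*(x + 3)) + 3/(8*(x - 3)) + 5/(4*(x - 3)^2)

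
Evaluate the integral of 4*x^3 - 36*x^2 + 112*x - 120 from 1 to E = -25 + ((-3 + E)^2 + 1)^2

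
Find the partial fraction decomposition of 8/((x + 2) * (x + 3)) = -8/(x + 3) + 8/(x + 2)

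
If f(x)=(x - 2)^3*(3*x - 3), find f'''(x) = 72*x - 126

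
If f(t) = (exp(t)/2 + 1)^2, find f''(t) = exp(2*t) + exp(t)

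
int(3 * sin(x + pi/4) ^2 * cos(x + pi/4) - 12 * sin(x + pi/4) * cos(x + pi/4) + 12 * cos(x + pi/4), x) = (sin(x + pi/4) - 2)^3 + C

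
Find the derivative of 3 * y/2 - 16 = 3/2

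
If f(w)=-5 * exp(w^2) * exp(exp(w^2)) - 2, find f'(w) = -10*w*exp(w^2 + exp(w^2)) - 10*w*exp(2*w^2 + exp(w^2))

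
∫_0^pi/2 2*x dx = pi^2/4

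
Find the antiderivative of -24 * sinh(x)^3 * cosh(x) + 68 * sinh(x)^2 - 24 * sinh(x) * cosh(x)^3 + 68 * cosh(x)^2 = 34*sinh(2*x) - 3*cosh(4*x)/2 + C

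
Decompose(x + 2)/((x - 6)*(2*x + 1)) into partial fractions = -3/(13*(2*x + 1)) + 8/(13*(x - 6))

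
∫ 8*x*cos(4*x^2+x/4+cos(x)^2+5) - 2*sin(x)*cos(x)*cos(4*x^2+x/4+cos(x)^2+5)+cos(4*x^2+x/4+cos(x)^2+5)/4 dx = sin(4*x^2 + x/4 + cos(x)^2 + 5) + C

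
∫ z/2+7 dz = z^2/4 + 7*z + C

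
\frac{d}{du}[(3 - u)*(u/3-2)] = 3 - 2*u/3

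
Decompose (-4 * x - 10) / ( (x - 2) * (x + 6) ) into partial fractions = -7/(4*(x + 6)) - 9/(4*(x - 2))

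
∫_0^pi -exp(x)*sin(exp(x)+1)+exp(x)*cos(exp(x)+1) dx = sqrt(2)*(-sin(pi/4 + 2) + sin(pi/4 + 1 + exp(pi)))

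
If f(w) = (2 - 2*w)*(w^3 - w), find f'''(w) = 12 - 48*w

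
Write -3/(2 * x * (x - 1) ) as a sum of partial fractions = -3/(2*(x - 1)) + 3/(2*x)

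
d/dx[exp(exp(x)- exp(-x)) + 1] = (exp(exp(x) - exp(-x)) + exp(2*x + exp(x) - exp(-x)))*exp(-x)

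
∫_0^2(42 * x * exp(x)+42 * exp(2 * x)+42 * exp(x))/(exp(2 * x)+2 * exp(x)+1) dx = 84*exp(2)/(1 + exp(2))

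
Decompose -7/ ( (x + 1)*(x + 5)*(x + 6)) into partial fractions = -7/(5*(x + 6)) + 7/(4*(x + 5)) - 7/(20*(x + 1))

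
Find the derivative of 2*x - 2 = 2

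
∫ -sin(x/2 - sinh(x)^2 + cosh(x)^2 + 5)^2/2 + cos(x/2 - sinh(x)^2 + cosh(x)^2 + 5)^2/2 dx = sin(x + 12)/2 + C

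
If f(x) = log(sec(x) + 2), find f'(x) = tan(x)*sec(x)/(sec(x) + 2)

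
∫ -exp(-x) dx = exp(-x) + C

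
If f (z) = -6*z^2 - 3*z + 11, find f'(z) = -12*z - 3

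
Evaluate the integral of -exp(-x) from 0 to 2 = -1 + exp(-2)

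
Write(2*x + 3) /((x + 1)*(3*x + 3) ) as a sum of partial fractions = 2/(3*(x + 1)) + 1/(3*(x + 1)^2)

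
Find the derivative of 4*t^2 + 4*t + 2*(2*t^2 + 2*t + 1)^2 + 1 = 32*t^3 + 48*t^2 + 40*t + 12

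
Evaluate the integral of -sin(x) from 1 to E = cos(E) - cos(1)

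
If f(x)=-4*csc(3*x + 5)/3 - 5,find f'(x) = 4*cot(3*x + 5)*csc(3*x + 5)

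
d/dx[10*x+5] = 10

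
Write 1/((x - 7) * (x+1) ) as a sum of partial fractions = -1/(8*(x + 1)) + 1/(8*(x - 7))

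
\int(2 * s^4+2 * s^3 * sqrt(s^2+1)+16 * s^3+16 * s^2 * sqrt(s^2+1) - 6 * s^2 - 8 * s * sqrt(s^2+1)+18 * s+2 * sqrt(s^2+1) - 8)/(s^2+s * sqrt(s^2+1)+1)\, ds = 2*s^3/3 + 8*s^2 - 8*s + 2*log(s + sqrt(s^2 + 1)) + C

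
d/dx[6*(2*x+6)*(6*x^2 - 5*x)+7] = 216*x^2 + 312*x - 180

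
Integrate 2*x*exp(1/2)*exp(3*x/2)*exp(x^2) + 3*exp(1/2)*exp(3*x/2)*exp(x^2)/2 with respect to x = exp(x^2 + 3*x/2 + 1/2) + C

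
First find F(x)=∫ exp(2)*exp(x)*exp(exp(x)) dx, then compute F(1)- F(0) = -exp(3) + exp(2 + E)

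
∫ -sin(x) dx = cos(x) + C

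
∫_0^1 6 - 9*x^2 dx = 3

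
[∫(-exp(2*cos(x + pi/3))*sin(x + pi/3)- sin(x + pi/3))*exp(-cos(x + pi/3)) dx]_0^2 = -exp(-cos(pi/3 + 2)) - exp(1/2) + exp(cos(pi/3 + 2)) + exp(-1/2)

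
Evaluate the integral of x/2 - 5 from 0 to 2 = -9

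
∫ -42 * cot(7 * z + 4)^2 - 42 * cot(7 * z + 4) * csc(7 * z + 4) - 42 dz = 6*cot(7*z + 4) + 6*csc(7*z + 4) + C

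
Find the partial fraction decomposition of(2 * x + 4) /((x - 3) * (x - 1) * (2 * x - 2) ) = -5/(4*(x - 1)) - 3/(2*(x - 1)^2) + 5/(4*(x - 3))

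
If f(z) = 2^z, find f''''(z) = 2^z*log(2)^4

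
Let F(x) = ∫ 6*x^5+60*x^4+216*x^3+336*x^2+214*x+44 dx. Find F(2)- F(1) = 2394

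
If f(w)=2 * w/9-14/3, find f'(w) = 2/9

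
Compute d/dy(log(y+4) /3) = 1/(3*y + 12)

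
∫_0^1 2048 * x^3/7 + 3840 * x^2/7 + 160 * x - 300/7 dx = 2052/7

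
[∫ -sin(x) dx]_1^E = cos(E) - cos(1)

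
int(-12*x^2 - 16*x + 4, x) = -4*x^3 - 8*x^2 + 4*x + C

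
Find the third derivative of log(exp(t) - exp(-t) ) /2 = (4*exp(4*t) + 4*exp(2*t))/(exp(6*t) - 3*exp(4*t) + 3*exp(2*t) - 1)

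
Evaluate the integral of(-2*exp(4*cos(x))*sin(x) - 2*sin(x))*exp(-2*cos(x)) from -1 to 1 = 0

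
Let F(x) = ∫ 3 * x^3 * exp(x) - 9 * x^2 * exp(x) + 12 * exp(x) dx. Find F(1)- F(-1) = -3*E + 81*exp(-1)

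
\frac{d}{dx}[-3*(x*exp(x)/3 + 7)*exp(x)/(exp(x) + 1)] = (-x*exp(3*x) - 2*x*exp(2*x) - exp(3*x) - exp(2*x) - 21*exp(x))/(exp(2*x) + 2*exp(x) + 1)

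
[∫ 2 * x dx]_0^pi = pi^2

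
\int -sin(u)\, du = cos(u) + C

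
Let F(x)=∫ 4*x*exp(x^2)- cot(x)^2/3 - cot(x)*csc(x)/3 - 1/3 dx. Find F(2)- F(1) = -2*E - csc(1)/3 - cot(1)/3 + cot(2)/3 + csc(2)/3 + 2*exp(4)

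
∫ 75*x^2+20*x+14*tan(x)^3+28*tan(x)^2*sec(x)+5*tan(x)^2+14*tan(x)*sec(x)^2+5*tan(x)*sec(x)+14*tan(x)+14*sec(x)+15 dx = 25*x^3 + 10*x^2 + 10*x + 7*(tan(x) + sec(x))^2 + 5*tan(x) + 5*sec(x) + C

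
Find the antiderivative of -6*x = -3*x^2 + C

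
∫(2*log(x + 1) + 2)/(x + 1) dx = (log(x + 1) + 2)*log(x + 1) + C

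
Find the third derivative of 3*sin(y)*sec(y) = 18*tan(y)^4 + 24*tan(y)^2 + 6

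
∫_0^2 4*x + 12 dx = 32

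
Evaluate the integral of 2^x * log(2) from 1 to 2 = 2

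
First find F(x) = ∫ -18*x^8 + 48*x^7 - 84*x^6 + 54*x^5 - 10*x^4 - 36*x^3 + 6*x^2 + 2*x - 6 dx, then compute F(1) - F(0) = -13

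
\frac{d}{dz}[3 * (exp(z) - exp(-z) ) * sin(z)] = 3*sqrt(2)*(exp(2*z)*sin(z + pi/4) - cos(z + pi/4))*exp(-z)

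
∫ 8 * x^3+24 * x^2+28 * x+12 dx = 2*x^4 + 8*x^3 + 14*x^2 + 12*x + C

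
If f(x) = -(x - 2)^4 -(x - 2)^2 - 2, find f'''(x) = 48 - 24*x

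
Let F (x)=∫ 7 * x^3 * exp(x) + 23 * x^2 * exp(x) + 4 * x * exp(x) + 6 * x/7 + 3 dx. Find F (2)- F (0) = 54/7 + 64*exp(2)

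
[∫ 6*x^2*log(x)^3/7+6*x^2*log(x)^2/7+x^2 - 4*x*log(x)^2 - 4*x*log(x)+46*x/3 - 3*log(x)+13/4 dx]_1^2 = -6*log(2) - 8*log(2)^2 + 16*log(2)^3/7 + 379/12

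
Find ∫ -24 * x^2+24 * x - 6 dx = -8*x^3 + 12*x^2 - 6*x + C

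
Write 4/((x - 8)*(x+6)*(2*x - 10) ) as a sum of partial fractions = 1/(77*(x + 6)) - 2/(33*(x - 5)) + 1/(21*(x - 8))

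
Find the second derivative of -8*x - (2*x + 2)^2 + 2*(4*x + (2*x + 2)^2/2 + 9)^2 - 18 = 96*x^2 + 384*x + 424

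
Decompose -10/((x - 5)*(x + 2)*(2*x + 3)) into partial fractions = 40/(13*(2*x + 3)) - 10/(7*(x + 2)) - 10/(91*(x - 5))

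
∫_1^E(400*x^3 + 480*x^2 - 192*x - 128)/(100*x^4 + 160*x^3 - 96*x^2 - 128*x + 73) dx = -log(109/9) + log(1 + (-10*exp(2)/3 - 8*E/3 + 8/3)^2)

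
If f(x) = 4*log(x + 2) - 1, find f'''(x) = 8/(x^3 + 6*x^2 + 12*x + 8)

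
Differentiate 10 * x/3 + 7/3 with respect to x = 10/3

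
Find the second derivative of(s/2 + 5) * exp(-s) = (s + 8)*exp(-s)/2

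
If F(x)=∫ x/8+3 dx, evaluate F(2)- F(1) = 51/16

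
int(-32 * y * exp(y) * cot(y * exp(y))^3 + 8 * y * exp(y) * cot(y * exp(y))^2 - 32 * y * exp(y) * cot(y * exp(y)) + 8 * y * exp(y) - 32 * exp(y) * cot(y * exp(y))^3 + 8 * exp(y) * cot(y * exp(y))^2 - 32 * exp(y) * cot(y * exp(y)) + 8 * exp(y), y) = 8*(2*cot(y*exp(y)) - 1)*cot(y*exp(y)) + C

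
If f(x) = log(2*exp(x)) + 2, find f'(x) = 1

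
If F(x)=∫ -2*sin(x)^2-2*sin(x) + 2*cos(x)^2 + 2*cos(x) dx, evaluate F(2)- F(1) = -(cos(1) + sin(1) + 1)^2 + (cos(2) + sin(2) + 1)^2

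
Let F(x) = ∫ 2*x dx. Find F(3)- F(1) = 8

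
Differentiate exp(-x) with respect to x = -exp(-x)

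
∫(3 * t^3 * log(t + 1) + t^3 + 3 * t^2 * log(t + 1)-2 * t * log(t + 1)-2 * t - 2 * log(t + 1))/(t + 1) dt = t*(t^2 - 2)*log(t + 1) + C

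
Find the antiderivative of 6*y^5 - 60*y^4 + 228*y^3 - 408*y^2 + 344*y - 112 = y^6 - 12*y^5 + 57*y^4 - 136*y^3 + 172*y^2 - 112*y + C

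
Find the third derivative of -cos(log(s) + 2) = (sin(log(s) + 2) - 3*cos(log(s) + 2))/s^3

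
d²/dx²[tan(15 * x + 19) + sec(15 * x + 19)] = 450*tan(15*x + 19)^3 + 450*tan(15*x + 19)^2*sec(15*x + 19) + 450*tan(15*x + 19) + 225*sec(15*x + 19)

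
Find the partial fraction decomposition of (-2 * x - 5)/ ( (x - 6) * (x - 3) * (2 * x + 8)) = 3/(140*(x + 4)) + 11/(42*(x - 3)) - 17/(60*(x - 6))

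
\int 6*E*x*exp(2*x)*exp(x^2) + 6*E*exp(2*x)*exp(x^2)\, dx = 3*exp((x + 1)^2) + C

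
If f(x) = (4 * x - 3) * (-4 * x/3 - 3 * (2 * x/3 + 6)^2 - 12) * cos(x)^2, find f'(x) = 16*x^3*sin(2*x)/3 + 292*x^2*sin(2*x)/3 - 16*x^2*cos(x)^2 + 404*x*sin(2*x) - 584*x*cos(x)^2/3 - 360*sin(2*x) - 404*cos(x)^2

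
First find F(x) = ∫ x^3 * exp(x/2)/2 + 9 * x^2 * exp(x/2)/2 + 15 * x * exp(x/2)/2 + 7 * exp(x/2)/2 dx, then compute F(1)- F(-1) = 8*exp(1/2)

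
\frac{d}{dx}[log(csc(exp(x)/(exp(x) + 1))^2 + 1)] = -2*exp(x)*cos(exp(x)/(exp(x) + 1))/((exp(x) + 1)^2*(sin(exp(x)/(exp(x) + 1))^3 + sin(exp(x)/(exp(x) + 1))))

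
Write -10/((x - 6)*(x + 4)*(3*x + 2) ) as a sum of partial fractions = 9/(20*(3*x + 2)) - 1/(10*(x + 4)) - 1/(20*(x - 6))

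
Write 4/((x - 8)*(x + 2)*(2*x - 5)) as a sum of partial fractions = -16/(99*(2*x - 5)) + 2/(45*(x + 2)) + 2/(55*(x - 8))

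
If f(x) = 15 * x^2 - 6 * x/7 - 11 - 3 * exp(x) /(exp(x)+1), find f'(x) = (210*x*exp(2*x) + 420*x*exp(x) + 210*x - 6*exp(2*x) - 33*exp(x) - 6)/(7*exp(2*x) + 14*exp(x) + 7)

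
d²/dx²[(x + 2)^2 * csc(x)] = (-x^2 + 2*x^2/sin(x)^2 - 4*x - 4*x*cos(x)/sin(x) + 8*x/sin(x)^2 - 2 - 8*cos(x)/sin(x) + 8/sin(x)^2)/sin(x)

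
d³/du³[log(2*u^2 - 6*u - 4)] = (4*u^3 - 18*u^2 + 78*u - 90)/(u^6 - 9*u^5 + 21*u^4 + 9*u^3 - 42*u^2 - 36*u - 8)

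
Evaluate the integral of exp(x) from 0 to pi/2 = -1 + exp(pi/2)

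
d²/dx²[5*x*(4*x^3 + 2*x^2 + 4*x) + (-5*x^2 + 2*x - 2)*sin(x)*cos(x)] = 10*x^2*sin(2*x) + 240*x^2 - 4*x*sin(2*x) - 20*x*cos(2*x) + 60*x - sin(2*x) + 4*cos(2*x) + 40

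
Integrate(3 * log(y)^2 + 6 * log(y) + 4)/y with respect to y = (log(y) + 1)^3 + log(y) + C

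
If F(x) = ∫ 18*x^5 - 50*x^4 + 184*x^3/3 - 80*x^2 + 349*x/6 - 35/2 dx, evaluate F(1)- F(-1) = -325/3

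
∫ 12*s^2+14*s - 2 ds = 4*s^3 + 7*s^2 - 2*s + C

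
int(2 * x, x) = x^2 + C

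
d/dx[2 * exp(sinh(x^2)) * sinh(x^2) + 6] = 4*x*(sinh(x^2) + 1)*exp(sinh(x^2))*cosh(x^2)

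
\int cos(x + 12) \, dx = sin(x + 12) + C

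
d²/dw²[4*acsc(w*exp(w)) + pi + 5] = (4*w^4*exp(2*w) + 8*w^3*exp(2*w) + 8*w^2*exp(2*w) - 4)/(w^5*sqrt(1 - exp(-2*w)/w^2)*exp(3*w) - w^3*sqrt(1 - exp(-2*w)/w^2)*exp(w))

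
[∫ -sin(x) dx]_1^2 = -cos(1) + cos(2)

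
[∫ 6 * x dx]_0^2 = 12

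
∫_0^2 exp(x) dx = -1 + exp(2)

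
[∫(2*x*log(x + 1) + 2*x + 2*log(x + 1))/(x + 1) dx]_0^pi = 2*pi*log(1 + pi)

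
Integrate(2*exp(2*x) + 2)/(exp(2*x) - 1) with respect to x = 2*log(2*sinh(x)) + C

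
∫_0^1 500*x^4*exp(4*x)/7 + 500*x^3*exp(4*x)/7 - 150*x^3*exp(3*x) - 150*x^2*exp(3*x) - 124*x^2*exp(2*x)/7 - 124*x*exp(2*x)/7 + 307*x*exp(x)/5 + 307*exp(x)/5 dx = -180/7 - exp(2) + 7*E/5 + 5*(-5*exp(2) + 6 + 7*E)^2/7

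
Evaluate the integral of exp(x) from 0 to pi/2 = -1 + exp(pi/2)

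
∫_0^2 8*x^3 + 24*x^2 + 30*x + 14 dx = 184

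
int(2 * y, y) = y^2 + C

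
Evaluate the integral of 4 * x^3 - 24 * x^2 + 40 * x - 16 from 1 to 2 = 3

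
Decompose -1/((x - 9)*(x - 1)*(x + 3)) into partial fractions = -1/(48*(x + 3)) + 1/(32*(x - 1)) - 1/(96*(x - 9))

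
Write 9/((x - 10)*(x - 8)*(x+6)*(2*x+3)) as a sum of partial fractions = 8/(437*(2*x + 3)) - 1/(224*(x + 6)) - 9/(532*(x - 8)) + 9/(736*(x - 10))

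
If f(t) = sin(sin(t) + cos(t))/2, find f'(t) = sqrt(2)*cos(sqrt(2)*sin(t + pi/4))*cos(t + pi/4)/2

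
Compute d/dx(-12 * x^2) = -24*x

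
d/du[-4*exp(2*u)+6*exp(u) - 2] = -8*exp(2*u) + 6*exp(u)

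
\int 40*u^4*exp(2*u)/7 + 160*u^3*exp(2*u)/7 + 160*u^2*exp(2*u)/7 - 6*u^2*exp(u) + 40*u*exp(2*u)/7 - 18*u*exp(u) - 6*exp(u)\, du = 2*u*(u + 1)*(10*u*(u + 1)*exp(u) - 21)*exp(u)/7 + C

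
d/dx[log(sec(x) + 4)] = tan(x)*sec(x)/(sec(x) + 4)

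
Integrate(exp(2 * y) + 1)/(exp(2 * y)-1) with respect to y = log(sinh(y)) + C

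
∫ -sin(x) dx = cos(x) + C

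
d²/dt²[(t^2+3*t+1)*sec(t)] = (-t^2 + 2*t^2/cos(t)^2 + 4*t*sin(t)/cos(t) - 3*t + 6*t/cos(t)^2 + 6*sin(t)/cos(t) + 1 + 2/cos(t)^2)/cos(t)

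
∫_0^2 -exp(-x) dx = -1 + exp(-2)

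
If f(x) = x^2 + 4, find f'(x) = 2*x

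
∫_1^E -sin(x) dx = cos(E) - cos(1)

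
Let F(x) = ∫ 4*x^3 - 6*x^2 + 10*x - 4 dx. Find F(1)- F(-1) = -12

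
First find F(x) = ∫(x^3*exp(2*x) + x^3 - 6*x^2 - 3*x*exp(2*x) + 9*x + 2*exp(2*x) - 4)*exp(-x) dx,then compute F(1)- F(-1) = -8*E + 8*exp(-1)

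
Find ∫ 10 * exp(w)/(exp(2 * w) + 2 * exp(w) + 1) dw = 10*(2*exp(w) + 1)/(exp(w) + 1) + C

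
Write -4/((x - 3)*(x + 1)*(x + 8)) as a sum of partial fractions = -4/(77*(x + 8)) + 1/(7*(x + 1)) - 1/(11*(x - 3))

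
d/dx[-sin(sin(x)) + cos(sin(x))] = -sqrt(2)*sin(sin(x) + pi/4)*cos(x)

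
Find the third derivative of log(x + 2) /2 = 1/(x^3 + 6*x^2 + 12*x + 8)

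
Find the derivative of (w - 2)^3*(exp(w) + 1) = w^3*exp(w) - 3*w^2*exp(w) + 3*w^2 - 12*w + 4*exp(w) + 12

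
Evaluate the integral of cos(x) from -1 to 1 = 2*sin(1)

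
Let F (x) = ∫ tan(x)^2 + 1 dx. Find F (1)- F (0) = tan(1)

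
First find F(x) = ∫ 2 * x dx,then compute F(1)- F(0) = 1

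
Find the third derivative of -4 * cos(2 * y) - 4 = -32*sin(2*y)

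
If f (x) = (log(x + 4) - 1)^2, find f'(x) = (2*log(x + 4) - 2)/(x + 4)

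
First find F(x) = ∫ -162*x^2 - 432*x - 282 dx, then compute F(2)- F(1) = -1308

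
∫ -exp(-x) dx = exp(-x) + C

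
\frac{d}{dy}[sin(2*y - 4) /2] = cos(2*y - 4)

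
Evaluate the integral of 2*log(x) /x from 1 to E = 1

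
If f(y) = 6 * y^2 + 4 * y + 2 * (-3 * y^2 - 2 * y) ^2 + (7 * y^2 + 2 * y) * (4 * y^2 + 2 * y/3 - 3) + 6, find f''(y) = 552*y^2 + 220*y - 34/3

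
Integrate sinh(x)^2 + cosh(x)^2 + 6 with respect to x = 6*x + sinh(2*x)/2 + C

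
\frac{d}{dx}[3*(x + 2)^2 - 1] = 6*x + 12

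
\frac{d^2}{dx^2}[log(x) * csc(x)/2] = (-x^2*log(x) + 2*x^2*log(x)/sin(x)^2 - 2*x*cos(x)/sin(x) - 1)/(2*x^2*sin(x))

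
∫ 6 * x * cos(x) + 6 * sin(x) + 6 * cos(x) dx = (6*x + 6)*sin(x) + C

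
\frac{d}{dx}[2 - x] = -1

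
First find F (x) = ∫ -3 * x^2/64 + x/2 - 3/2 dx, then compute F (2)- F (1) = -55/64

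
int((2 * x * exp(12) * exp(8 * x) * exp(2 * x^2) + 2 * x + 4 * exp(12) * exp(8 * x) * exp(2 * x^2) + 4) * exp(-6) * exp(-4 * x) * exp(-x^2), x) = 2*sinh(x^2 + 4*x + 6) + C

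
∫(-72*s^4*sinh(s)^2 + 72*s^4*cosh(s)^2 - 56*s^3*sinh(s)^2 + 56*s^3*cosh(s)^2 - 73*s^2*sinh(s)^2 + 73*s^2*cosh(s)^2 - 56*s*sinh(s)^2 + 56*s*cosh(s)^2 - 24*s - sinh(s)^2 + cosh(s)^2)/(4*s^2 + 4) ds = 6*s^3 + 7*s^2 + s/4 - 3*log(s^2 + 1) + C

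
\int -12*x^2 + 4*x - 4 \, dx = -4*x^3 + 2*x^2 - 4*x + C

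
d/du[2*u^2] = 4*u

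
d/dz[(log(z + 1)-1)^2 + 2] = (2*log(z + 1) - 2)/(z + 1)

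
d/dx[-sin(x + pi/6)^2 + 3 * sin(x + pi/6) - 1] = -sin(2*x + pi/3) + 3*cos(x + pi/6)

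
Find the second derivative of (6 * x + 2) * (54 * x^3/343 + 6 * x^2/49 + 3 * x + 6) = 3888*x^2/343 + 2160*x/343 + 1788/49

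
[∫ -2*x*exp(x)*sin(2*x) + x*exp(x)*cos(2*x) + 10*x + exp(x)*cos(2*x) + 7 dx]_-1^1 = E*cos(2) + exp(-1)*cos(2) + 14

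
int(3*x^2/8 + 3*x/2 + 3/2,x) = x^3/8 + 3*x^2/4 + 3*x/2 + C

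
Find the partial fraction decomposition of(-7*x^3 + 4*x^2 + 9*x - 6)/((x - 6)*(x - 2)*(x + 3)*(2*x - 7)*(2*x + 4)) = 361/(429*(2*x - 7)) + 32/(195*(x + 3)) - 3/(44*(x + 2)) - 7/(120*(x - 2)) - 11/(24*(x - 6))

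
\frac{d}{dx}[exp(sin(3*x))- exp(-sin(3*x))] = 3*(exp(sin(3*x)) + exp(-sin(3*x)))*cos(3*x)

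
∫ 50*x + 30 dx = 25*x^2 + 30*x + C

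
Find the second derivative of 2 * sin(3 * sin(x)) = -6*sin(x)*cos(3*sin(x)) - 18*sin(3*sin(x))*cos(x)^2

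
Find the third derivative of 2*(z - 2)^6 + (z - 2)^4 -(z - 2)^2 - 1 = 240*z^3 - 1440*z^2 + 2904*z - 1968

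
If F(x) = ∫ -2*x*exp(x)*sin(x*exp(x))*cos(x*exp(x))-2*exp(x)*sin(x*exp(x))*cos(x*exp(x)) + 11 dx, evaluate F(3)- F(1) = -cos(E)^2 + cos(3*exp(3))^2 + 22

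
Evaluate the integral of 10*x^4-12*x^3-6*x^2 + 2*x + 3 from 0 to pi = (-3*pi + 2*pi^2)*(-pi - 1 + pi^3)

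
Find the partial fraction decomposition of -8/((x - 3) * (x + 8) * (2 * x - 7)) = -32/(23*(2*x - 7)) - 8/(253*(x + 8)) + 8/(11*(x - 3))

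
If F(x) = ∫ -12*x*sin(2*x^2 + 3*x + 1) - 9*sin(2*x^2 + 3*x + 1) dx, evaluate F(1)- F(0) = -3*cos(1) + 3*cos(6)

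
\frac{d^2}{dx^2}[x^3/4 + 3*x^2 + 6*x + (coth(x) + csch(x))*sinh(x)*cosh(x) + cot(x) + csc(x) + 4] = 3*x/2 + cosh(x) + 2*cosh(2*x) + 6 - 1/sin(x) + 2*cos(x)/sin(x)^3 + 2/sin(x)^3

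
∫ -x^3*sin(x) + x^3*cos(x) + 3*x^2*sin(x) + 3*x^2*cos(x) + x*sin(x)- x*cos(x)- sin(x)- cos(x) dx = sqrt(2)*x*(x^2 - 1)*sin(x + pi/4) + C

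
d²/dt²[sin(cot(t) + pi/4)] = -(-1 + sin(t)^(-2))^2*sin(pi/4 + 1/tan(t)) + sin(pi/4 + 1/tan(t)) - 2*sin(pi/4 + 1/tan(t))/sin(t)^2 + 2*cos(t)*cos(pi/4 + 1/tan(t))/sin(t)^3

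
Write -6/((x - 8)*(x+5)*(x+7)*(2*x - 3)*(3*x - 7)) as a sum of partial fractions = 243/(26180*(3*x - 7)) - 96/(14365*(2*x - 3)) - 1/(2380*(x + 7)) + 3/(3718*(x + 5)) - 2/(14365*(x - 8))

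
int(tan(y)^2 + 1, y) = tan(y) + C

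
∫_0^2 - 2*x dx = -4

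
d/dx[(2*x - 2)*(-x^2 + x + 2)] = -6*x^2 + 8*x + 2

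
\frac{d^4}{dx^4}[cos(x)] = cos(x)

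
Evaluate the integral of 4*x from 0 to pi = 2*pi^2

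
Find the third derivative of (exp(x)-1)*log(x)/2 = (x^3*exp(x)*log(x) + 3*x^2*exp(x) - 3*x*exp(x) + 2*exp(x) - 2)/(2*x^3)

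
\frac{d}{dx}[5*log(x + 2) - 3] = 5/(x + 2)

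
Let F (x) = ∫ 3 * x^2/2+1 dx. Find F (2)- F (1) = 9/2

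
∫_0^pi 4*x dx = 2*pi^2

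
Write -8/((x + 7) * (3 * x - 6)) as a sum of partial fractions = 8/(27*(x + 7)) - 8/(27*(x - 2))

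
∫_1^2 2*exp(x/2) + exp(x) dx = -(exp(1/2) + 2)^2 + (2 + E)^2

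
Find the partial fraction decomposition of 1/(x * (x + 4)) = -1/(4*(x + 4)) + 1/(4*x)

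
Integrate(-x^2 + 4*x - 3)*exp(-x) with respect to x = (x - 1)^2*exp(-x) + C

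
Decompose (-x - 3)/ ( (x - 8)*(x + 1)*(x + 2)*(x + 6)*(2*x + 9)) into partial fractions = -8/(875*(2*x + 9)) + 1/(280*(x + 6)) - 1/(200*(x + 2)) + 2/(315*(x + 1)) - 11/(31500*(x - 8))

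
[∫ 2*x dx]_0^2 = 4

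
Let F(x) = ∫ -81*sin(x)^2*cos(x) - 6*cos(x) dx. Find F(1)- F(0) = -27*sin(1)^3 - 6*sin(1)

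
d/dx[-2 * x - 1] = -2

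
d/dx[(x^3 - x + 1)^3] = 9*x^8 - 21*x^6 + 18*x^5 + 15*x^4 - 24*x^3 + 6*x^2 + 6*x - 3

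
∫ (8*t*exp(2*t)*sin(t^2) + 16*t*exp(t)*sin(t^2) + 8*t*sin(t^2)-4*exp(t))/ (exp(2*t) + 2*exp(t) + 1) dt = 4*((-exp(t) - 1)*cos(t^2) - exp(t))/(exp(t) + 1) + C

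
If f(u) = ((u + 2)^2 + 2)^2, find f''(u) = 12*u^2 + 48*u + 56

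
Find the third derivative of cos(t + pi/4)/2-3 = sin(t + pi/4)/2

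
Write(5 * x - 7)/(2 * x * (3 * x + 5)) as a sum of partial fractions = 23/(5*(3*x + 5)) - 7/(10*x)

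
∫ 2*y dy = y^2 + C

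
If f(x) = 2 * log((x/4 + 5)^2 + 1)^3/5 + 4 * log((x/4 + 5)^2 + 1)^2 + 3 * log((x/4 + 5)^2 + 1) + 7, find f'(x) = (12*x*log(x^2/16 + 5*x/2 + 26)^2 + 80*x*log(x^2/16 + 5*x/2 + 26) + 30*x + 240*log(x^2/16 + 5*x/2 + 26)^2 + 1600*log(x^2/16 + 5*x/2 + 26) + 600)/(5*x^2 + 200*x + 2080)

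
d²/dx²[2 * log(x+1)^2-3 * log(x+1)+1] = (7 - 4*log(x + 1))/(x^2 + 2*x + 1)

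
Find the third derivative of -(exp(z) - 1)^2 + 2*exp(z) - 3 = -8*exp(2*z) + 4*exp(z)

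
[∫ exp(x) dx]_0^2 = -1 + exp(2)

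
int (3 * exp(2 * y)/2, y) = 3*exp(2*y)/4 + C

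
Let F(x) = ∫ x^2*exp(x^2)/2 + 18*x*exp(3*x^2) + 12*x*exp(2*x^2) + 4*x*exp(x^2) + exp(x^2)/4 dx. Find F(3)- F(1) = -3*exp(3) - 3*exp(2) - 9*E/4 + 11*exp(9)/4 + 3*exp(18) + 3*exp(27)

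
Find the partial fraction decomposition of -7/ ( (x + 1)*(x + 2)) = 7/(x + 2) - 7/(x + 1)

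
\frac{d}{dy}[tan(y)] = cos(y)^(-2)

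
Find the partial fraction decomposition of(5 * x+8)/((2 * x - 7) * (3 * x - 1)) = -29/(19*(3*x - 1)) + 51/(19*(2*x - 7))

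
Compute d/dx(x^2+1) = 2*x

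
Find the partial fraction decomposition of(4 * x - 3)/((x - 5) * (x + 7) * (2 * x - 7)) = -44/(63*(2*x - 7)) - 31/(252*(x + 7)) + 17/(36*(x - 5))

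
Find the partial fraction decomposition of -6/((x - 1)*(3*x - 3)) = -2/(x - 1)^2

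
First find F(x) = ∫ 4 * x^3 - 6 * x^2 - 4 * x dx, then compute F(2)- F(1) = -5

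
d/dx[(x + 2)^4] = 4*x^3 + 24*x^2 + 48*x + 32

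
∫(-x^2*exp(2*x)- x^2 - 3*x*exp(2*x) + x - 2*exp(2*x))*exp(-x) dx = -2*(x^2 + x + 1)*sinh(x) + C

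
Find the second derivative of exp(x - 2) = exp(x - 2)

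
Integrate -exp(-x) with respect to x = exp(-x) + C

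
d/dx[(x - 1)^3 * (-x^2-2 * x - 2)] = -5*x^4 + 4*x^3 + 3*x^2 + 2*x - 4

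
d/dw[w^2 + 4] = 2*w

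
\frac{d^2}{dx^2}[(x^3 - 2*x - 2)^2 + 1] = 30*x^4 - 48*x^2 - 24*x + 8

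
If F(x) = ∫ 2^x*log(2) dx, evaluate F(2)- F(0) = 3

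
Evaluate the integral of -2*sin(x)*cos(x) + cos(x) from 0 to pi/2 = 0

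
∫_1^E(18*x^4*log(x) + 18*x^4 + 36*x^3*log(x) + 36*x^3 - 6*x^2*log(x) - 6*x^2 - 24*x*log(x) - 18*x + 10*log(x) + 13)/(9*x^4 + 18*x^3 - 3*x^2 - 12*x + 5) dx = -acot(-2 + 3*E + 3*exp(2)) + acot(4) + 2*E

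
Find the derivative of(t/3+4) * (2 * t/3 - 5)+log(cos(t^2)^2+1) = (-4*t*sin(2*t^2) + 4*t*cos(2*t^2)/9 + 4*t/3 + cos(2*t^2) + 3)/(cos(2*t^2) + 3)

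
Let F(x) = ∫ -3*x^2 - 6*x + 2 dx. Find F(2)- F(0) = -16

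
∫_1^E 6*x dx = -3 + 3*exp(2)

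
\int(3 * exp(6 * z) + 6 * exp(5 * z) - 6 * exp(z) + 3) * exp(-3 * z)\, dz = ((exp(z) + 1)*exp(z) - 1)^3*exp(-3*z) + C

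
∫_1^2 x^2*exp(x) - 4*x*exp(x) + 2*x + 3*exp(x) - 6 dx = -4*E - 3 + exp(2)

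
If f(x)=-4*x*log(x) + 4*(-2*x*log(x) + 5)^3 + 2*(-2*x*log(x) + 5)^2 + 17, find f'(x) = -96*x^2*log(x)^3 - 96*x^2*log(x)^2 + 496*x*log(x)^2 + 496*x*log(x) - 644*log(x) - 644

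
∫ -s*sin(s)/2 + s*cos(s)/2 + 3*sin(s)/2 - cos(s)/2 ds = sqrt(2)*(s - 2)*sin(s + pi/4)/2 + C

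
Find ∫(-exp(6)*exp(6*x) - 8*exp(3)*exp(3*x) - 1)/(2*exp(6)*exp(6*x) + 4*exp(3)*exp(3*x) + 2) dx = (-x*exp(3*x + 3) - x - 4*exp(3*x + 3) - 2)/(2*(exp(3*x + 3) + 1)) + C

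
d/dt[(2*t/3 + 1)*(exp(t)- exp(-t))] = (2*t*exp(2*t) + 2*t + 5*exp(2*t) + 1)*exp(-t)/3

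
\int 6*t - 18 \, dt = 3*t^2 - 18*t + C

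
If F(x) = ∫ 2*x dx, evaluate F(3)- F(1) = 8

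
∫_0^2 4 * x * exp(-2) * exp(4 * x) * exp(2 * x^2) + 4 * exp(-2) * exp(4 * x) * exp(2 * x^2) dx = -exp(-2) + exp(14)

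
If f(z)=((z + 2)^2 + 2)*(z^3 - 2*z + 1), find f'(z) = 5*z^4 + 16*z^3 + 12*z^2 - 14*z - 8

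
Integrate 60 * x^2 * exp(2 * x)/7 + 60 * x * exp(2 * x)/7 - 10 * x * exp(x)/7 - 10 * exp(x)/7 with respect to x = 10*x*(3*x*exp(x) - 1)*exp(x)/7 + C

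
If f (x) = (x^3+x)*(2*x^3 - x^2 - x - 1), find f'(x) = 12*x^5 - 5*x^4 + 4*x^3 - 6*x^2 - 2*x - 1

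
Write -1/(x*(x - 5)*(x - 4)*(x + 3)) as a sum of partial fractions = 1/(168*(x + 3)) + 1/(28*(x - 4)) - 1/(40*(x - 5)) - 1/(60*x)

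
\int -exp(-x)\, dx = exp(-x) + C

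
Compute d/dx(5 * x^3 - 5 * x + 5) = 15*x^2 - 5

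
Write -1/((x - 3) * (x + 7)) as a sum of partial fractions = 1/(10*(x + 7)) - 1/(10*(x - 3))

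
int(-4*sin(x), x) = 4*cos(x) + C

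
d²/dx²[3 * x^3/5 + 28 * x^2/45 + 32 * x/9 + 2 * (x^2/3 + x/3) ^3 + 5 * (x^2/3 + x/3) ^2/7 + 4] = 20*x^4/9 + 40*x^3/9 + 76*x^2/21 + 1574*x/315 + 442/315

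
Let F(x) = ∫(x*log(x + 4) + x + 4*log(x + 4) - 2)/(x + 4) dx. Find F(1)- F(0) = -log(5) + 4*log(2)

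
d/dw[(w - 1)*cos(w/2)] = -w*sin(w/2)/2 + sin(w/2)/2 + cos(w/2)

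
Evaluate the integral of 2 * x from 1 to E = -1 + exp(2)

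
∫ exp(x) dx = exp(x) + C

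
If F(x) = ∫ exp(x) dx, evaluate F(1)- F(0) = -1 + E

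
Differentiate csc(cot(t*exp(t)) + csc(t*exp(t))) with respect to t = (t*cos(t*exp(t)) + t + cos(t*exp(t)) + 1)*exp(t)*cos(1/tan(t*exp(t)) + 1/sin(t*exp(t)))/(sin(t*exp(t))^2*sin(1/tan(t*exp(t)) + 1/sin(t*exp(t)))^2)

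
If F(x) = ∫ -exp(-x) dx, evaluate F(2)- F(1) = -exp(-1) + exp(-2)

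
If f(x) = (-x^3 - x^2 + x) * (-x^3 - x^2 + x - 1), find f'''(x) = 120*x^3 + 120*x^2 - 24*x - 6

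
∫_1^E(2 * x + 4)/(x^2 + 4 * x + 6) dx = -log(11) + log(2 + (2 + E)^2)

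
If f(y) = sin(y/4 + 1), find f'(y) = cos(y/4 + 1)/4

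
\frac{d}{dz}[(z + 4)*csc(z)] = -z*cot(z)*csc(z) - 4*cot(z)*csc(z) + csc(z)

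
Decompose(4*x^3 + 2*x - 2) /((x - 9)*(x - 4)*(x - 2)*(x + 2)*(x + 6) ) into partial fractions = -439/(2400*(x + 6)) + 19/(528*(x + 2)) + 17/(224*(x - 2)) - 131/(300*(x - 4)) + 2932/(5775*(x - 9))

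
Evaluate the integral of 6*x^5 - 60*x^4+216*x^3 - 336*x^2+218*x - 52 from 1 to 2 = -8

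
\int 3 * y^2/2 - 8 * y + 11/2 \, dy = y^3/2 - 4*y^2 + 11*y/2 + C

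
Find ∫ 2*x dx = x^2 + C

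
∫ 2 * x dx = x^2 + C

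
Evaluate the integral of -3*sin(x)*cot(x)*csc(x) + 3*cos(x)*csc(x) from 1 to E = 0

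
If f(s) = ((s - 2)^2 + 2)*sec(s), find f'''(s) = (-s^2*sin(s)/cos(s) + 6*s^2*sin(s)/cos(s)^3 + 4*s*sin(s)/cos(s) - 24*s*sin(s)/cos(s)^3 - 6*s + 12*s/cos(s)^2 + 36*sin(s)/cos(s)^3 + 12 - 24/cos(s)^2)/cos(s)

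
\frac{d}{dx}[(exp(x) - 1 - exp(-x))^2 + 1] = (2*exp(4*x) - 2*exp(3*x) - 2*exp(x) - 2)*exp(-2*x)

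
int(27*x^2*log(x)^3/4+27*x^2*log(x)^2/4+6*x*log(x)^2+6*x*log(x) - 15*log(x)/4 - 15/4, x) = 3*x*(3*x^2*log(x)^2 + 4*x*log(x) - 5)*log(x)/4 + C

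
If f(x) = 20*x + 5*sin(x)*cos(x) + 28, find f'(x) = 25 - 10*sin(x)^2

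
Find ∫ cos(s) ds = sin(s) + C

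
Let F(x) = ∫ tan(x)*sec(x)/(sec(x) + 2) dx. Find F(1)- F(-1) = 0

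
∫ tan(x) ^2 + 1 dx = tan(x) + C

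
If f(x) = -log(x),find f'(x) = -1/x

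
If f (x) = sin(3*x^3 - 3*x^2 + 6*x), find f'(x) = 3*(3*x^2 - 2*x + 2)*cos(3*x*(x^2 - x + 2))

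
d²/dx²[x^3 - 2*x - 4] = 6*x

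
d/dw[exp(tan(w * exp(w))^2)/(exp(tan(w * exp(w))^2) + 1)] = (2*w + 2)*exp(w - 1 + cos(w*exp(w))^(-2))*sin(w*exp(w))/((exp(tan(w*exp(w))^2) + 1)^2*cos(w*exp(w))^3)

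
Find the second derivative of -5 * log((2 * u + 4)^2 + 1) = (160*u^2 + 640*u + 600)/(16*u^4 + 128*u^3 + 392*u^2 + 544*u + 289)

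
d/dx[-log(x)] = -1/x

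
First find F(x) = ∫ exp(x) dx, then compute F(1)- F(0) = -1 + E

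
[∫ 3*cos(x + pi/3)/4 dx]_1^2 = -3*sin(1 + pi/3)/4 + 3*sin(pi/3 + 2)/4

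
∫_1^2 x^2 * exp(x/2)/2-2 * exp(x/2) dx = -exp(1/2)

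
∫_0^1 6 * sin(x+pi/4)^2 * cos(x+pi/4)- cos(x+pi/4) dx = sin(2)*sin(pi/4 + 1)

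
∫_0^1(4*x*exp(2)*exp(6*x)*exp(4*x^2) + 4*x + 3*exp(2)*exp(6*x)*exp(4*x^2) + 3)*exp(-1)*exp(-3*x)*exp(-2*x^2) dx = -E - exp(-6) + exp(-1) + exp(6)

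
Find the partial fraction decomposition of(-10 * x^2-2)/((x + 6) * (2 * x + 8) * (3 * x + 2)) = -29/(160*(3*x + 2)) - 181/(32*(x + 6)) + 81/(20*(x + 4))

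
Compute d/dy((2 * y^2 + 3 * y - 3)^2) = 16*y^3 + 36*y^2 - 6*y - 18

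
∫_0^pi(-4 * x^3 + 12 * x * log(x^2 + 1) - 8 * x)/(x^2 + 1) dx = -2*pi^2 - 2*log(1 + pi^2) + 3*log(1 + pi^2)^2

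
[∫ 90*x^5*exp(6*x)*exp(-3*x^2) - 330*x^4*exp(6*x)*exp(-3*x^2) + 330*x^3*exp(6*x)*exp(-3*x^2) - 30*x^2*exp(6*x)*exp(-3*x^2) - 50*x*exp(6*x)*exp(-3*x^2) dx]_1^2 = -20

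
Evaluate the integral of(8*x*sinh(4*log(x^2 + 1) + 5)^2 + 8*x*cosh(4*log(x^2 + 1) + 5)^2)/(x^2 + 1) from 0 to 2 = -sinh(10)/2 + sinh(10 + 8*log(5))/2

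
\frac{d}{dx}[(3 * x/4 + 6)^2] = 9*x/8 + 9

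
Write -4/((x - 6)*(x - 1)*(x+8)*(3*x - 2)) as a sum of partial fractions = -27/(104*(3*x - 2)) + 1/(819*(x + 8)) + 4/(45*(x - 1)) - 1/(280*(x - 6))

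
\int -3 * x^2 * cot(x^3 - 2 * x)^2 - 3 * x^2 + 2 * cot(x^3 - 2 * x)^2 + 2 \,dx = cot(x*(x^2 - 2)) + C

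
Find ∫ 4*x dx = 2*x^2 + C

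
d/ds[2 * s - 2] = 2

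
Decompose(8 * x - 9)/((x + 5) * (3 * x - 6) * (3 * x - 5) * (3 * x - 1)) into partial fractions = -19/(320*(3*x - 1)) - 13/(80*(3*x - 5)) + 7/(960*(x + 5)) + 1/(15*(x - 2))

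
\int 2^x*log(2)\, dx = 2^x + C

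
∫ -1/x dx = -log(2*x) + C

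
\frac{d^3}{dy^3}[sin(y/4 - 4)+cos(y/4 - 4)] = -sqrt(2)*cos(y/4 - 4 + pi/4)/64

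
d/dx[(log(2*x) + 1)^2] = (2*log(x) + 2*log(2) + 2)/x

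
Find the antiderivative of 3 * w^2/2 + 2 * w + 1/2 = w^3/2 + w^2 + w/2 + C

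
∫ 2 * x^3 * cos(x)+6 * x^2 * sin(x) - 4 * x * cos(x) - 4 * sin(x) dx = 2*x*(x^2 - 2)*sin(x) + C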